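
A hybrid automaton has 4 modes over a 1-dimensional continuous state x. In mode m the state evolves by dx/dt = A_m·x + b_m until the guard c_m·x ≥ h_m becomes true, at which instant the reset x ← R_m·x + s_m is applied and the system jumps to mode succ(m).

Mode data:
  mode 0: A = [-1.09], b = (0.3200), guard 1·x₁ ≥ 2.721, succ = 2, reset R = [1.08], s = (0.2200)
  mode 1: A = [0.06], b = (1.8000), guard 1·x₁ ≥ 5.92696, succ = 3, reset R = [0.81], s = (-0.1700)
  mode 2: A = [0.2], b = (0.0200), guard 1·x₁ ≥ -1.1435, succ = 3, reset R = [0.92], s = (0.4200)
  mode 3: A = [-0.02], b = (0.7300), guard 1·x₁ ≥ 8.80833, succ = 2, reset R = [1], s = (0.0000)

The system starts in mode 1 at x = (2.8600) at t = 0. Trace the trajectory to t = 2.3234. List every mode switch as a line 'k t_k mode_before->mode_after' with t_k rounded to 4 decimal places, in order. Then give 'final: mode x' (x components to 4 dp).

Mode 1: guard c·x = 5.9270 hit at Δt = 1.4872 (t = 1.4872), x⁻ = (5.9270) → reset → x⁺ = (4.6308), jump to mode 3
Mode 3: flow for 0.8362 to horizon, guard not reached → x = (5.1594)

1 1.4872 1->3
final: 3 5.1594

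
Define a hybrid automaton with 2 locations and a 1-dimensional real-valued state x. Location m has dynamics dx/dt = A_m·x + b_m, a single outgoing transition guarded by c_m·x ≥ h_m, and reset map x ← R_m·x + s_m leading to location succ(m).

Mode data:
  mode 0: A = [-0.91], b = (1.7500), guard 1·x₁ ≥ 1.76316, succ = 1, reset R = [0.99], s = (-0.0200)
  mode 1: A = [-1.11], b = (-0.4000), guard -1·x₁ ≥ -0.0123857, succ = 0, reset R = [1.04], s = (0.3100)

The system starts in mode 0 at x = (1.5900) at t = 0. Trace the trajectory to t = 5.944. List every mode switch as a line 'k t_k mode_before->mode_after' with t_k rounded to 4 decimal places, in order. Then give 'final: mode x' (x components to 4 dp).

Mode 0: guard c·x = 1.7632 hit at Δt = 0.8063 (t = 0.8063), x⁻ = (1.7632) → reset → x⁺ = (1.7255), jump to mode 1
Mode 1: guard c·x = -0.0124 hit at Δt = 1.5514 (t = 2.3577), x⁻ = (0.0124) → reset → x⁺ = (0.3229), jump to mode 0
Mode 0: guard c·x = 1.7632 hit at Δt = 2.5310 (t = 4.8887), x⁻ = (1.7632) → reset → x⁺ = (1.7255), jump to mode 1
Mode 1: flow for 1.0553 to horizon, guard not reached → x = (0.2861)

1 0.8063 0->1
2 2.3577 1->0
3 4.8887 0->1
final: 1 0.2861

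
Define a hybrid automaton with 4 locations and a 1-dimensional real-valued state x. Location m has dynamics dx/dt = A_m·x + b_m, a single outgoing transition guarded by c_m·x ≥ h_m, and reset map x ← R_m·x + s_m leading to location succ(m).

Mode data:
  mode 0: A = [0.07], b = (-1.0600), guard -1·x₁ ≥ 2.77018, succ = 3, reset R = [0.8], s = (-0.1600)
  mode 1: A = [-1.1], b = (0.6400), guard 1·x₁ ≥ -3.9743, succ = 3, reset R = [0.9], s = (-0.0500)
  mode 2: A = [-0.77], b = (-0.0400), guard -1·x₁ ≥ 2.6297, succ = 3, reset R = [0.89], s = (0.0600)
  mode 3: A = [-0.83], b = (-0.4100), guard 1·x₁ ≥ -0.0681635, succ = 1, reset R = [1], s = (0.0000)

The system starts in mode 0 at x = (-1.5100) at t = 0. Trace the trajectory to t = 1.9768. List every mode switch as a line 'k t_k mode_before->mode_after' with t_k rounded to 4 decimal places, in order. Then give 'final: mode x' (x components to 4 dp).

1 1.0421 0->3
final: 3 -1.3604

Mode 0: guard c·x = 2.7702 hit at Δt = 1.0421 (t = 1.0421), x⁻ = (-2.7702) → reset → x⁺ = (-2.3761), jump to mode 3
Mode 3: flow for 0.9347 to horizon, guard not reached → x = (-1.3604)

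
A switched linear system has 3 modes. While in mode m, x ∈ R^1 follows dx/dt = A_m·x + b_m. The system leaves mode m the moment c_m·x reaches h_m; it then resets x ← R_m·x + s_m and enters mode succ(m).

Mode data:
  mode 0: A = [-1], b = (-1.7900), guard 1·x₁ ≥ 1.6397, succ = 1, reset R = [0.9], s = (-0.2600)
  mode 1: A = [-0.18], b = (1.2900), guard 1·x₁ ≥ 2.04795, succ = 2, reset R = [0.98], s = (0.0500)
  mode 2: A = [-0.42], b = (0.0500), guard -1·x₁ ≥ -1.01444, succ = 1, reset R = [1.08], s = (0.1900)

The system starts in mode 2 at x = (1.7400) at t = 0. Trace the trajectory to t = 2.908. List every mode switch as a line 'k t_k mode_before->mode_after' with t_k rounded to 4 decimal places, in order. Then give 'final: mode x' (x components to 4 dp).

1 1.4131 2->1
2 2.1844 1->2
final: 2 1.5491

Mode 2: guard c·x = -1.0144 hit at Δt = 1.4131 (t = 1.4131), x⁻ = (1.0144) → reset → x⁺ = (1.2856), jump to mode 1
Mode 1: guard c·x = 2.0480 hit at Δt = 0.7713 (t = 2.1844), x⁻ = (2.0479) → reset → x⁺ = (2.0570), jump to mode 2
Mode 2: flow for 0.7236 to horizon, guard not reached → x = (1.5491)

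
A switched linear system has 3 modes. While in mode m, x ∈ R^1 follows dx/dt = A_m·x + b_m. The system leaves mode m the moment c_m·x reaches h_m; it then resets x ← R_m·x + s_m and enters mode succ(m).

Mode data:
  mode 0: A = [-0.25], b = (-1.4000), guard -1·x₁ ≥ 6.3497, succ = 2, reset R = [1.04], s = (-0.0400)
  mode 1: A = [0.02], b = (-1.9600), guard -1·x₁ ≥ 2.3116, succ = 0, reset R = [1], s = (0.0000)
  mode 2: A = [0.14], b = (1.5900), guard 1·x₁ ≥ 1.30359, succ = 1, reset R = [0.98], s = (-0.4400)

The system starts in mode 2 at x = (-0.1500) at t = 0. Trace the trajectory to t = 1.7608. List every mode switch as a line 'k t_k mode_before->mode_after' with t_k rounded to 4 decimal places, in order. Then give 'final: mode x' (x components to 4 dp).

Mode 2: guard c·x = 1.3036 hit at Δt = 0.8711 (t = 0.8711), x⁻ = (1.3036) → reset → x⁺ = (0.8375), jump to mode 1
Mode 1: flow for 0.8897 to horizon, guard not reached → x = (-0.9069)

1 0.8711 2->1
final: 1 -0.9069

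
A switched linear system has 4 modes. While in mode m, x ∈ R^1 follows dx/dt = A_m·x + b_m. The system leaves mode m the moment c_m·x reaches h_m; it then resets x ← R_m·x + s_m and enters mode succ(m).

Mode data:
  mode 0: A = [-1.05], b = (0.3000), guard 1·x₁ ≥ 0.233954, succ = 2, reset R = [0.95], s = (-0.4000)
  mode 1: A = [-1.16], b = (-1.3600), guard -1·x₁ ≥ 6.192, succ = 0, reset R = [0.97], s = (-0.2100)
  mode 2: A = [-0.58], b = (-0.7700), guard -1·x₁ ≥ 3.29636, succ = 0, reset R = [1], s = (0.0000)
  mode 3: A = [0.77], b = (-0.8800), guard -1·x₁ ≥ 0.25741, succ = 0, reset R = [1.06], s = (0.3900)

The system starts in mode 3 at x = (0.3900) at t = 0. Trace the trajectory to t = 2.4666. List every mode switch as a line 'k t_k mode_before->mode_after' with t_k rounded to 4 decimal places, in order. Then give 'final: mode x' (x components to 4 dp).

1 0.8059 3->0
2 1.9304 0->2
final: 2 -0.4851

Mode 3: guard c·x = 0.2574 hit at Δt = 0.8059 (t = 0.8059), x⁻ = (-0.2574) → reset → x⁺ = (0.1171), jump to mode 0
Mode 0: guard c·x = 0.2340 hit at Δt = 1.1245 (t = 1.9304), x⁻ = (0.2340) → reset → x⁺ = (-0.1777), jump to mode 2
Mode 2: flow for 0.5362 to horizon, guard not reached → x = (-0.4851)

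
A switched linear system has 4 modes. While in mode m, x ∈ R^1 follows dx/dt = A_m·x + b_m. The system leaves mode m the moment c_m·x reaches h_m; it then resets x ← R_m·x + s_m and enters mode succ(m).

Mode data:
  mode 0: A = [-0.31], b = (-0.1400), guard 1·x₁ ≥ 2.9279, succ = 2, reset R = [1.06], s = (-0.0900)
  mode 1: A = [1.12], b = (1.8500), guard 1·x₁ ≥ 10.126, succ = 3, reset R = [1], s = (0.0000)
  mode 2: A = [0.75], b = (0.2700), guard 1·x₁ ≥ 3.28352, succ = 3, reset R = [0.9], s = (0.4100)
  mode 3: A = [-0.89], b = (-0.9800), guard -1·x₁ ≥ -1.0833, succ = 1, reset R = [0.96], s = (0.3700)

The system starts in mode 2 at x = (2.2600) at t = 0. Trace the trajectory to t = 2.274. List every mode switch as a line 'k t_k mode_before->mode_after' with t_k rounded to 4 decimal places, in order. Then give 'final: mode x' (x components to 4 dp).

Mode 2: guard c·x = 3.2835 hit at Δt = 0.4397 (t = 0.4397), x⁻ = (3.2835) → reset → x⁺ = (3.3652), jump to mode 3
Mode 3: guard c·x = -1.0833 hit at Δt = 0.8036 (t = 1.2433), x⁻ = (1.0833) → reset → x⁺ = (1.4100), jump to mode 1
Mode 1: flow for 1.0307 to horizon, guard not reached → x = (8.0603)

1 0.4397 2->3
2 1.2433 3->1
final: 1 8.0603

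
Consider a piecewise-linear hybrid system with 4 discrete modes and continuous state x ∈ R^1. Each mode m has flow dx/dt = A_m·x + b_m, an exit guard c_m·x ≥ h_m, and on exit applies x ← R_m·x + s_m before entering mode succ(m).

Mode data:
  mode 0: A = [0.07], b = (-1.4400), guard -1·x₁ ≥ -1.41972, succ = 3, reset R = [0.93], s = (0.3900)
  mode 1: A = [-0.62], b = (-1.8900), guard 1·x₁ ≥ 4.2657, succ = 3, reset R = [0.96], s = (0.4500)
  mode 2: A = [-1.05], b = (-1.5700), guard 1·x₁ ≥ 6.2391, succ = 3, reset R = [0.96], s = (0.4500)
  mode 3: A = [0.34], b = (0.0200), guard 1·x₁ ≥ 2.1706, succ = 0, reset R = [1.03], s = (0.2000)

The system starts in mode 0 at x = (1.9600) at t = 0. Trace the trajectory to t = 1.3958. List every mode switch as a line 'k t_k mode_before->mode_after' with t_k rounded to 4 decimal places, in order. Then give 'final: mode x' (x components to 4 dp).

1 0.4088 0->3
2 1.0889 3->0
final: 0 2.0419

Mode 0: guard c·x = -1.4197 hit at Δt = 0.4088 (t = 0.4088), x⁻ = (1.4197) → reset → x⁺ = (1.7103), jump to mode 3
Mode 3: guard c·x = 2.1706 hit at Δt = 0.6801 (t = 1.0889), x⁻ = (2.1706) → reset → x⁺ = (2.4357), jump to mode 0
Mode 0: flow for 0.3069 to horizon, guard not reached → x = (2.0419)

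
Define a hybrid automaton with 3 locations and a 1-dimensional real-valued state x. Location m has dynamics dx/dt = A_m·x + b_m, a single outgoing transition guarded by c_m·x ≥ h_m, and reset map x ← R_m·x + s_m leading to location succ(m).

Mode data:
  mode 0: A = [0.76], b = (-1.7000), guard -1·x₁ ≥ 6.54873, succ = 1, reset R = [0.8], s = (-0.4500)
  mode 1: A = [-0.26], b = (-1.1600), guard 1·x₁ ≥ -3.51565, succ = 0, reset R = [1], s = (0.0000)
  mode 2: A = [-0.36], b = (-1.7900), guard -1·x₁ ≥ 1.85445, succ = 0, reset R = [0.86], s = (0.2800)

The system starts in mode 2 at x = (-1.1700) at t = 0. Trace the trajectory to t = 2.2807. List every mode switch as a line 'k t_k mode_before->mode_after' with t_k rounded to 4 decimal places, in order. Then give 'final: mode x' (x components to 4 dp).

Mode 2: guard c·x = 1.8544 hit at Δt = 0.5513 (t = 0.5513), x⁻ = (-1.8544) → reset → x⁺ = (-1.3148), jump to mode 0
Mode 0: guard c·x = 6.5487 hit at Δt = 1.1917 (t = 1.7430), x⁻ = (-6.5487) → reset → x⁺ = (-5.6890), jump to mode 1
Mode 1: flow for 0.5377 to horizon, guard not reached → x = (-5.5288)

1 0.5513 2->0
2 1.7430 0->1
final: 1 -5.5288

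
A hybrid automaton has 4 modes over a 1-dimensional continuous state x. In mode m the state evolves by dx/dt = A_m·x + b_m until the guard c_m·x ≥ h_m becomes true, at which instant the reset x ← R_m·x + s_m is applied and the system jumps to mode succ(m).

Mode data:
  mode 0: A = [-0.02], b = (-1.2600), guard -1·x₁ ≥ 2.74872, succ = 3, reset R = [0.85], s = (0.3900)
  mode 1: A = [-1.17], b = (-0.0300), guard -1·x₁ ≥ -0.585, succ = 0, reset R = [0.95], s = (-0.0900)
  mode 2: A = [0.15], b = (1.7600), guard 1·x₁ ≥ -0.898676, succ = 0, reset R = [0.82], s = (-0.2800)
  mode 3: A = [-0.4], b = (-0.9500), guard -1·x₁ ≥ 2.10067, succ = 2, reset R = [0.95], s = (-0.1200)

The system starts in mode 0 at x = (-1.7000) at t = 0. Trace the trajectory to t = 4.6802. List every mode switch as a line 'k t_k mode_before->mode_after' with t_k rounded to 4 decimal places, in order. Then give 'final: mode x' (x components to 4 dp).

Mode 0: guard c·x = 2.7487 hit at Δt = 0.8628 (t = 0.8628), x⁻ = (-2.7487) → reset → x⁺ = (-1.9464), jump to mode 3
Mode 3: guard c·x = 2.1007 hit at Δt = 1.1154 (t = 1.9782), x⁻ = (-2.1007) → reset → x⁺ = (-2.1156), jump to mode 2
Mode 2: guard c·x = -0.8987 hit at Δt = 0.7943 (t = 2.7725), x⁻ = (-0.8987) → reset → x⁺ = (-1.0169), jump to mode 0
Mode 0: guard c·x = 2.7487 hit at Δt = 1.4169 (t = 4.1894), x⁻ = (-2.7487) → reset → x⁺ = (-1.9464), jump to mode 3
Mode 3: flow for 0.4908 to horizon, guard not reached → x = (-2.0228)

1 0.8628 0->3
2 1.9782 3->2
3 2.7725 2->0
4 4.1894 0->3
final: 3 -2.0228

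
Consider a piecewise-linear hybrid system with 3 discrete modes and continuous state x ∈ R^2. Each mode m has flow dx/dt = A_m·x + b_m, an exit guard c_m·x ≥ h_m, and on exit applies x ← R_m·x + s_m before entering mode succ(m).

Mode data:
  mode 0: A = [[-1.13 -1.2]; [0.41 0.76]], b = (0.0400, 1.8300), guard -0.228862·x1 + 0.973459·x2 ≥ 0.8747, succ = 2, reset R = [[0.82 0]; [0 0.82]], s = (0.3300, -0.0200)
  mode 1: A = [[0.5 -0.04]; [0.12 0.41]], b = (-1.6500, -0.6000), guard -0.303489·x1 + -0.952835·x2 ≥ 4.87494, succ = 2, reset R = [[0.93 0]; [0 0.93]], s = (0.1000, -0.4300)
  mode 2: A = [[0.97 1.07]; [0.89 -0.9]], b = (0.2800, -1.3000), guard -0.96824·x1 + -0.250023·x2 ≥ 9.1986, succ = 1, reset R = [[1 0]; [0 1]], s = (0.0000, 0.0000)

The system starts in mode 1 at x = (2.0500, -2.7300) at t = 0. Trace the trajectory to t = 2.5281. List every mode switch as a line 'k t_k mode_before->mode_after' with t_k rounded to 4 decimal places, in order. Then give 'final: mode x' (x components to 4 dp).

Mode 1: guard c·x = 4.8749 hit at Δt = 1.3537 (t = 1.3537), x⁻ = (1.1356, -5.4780) → reset → x⁺ = (1.1561, -5.5245), jump to mode 2
Mode 2: flow for 1.1744 to horizon, guard not reached → x = (-6.1428, -4.5063)

1 1.3537 1->2
final: 2 -6.1428 -4.5063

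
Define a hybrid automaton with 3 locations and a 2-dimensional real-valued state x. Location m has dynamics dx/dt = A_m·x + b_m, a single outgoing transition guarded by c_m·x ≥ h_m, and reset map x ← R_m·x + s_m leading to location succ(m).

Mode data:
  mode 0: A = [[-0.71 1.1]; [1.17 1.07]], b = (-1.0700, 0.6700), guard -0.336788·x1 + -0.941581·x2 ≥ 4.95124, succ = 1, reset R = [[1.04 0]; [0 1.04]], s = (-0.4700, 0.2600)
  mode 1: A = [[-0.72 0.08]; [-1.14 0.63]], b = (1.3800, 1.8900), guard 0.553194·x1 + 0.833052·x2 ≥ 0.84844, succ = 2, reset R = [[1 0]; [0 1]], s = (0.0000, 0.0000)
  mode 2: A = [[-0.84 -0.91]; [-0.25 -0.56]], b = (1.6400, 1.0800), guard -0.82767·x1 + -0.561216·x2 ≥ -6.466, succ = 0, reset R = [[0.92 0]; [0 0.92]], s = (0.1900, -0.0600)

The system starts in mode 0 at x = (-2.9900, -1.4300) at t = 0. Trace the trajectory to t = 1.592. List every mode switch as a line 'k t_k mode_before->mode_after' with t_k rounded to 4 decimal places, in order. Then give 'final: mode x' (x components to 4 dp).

Mode 0: guard c·x = 4.9512 hit at Δt = 0.4283 (t = 0.4283), x⁻ = (-3.6688, -3.9462) → reset → x⁺ = (-4.2855, -3.8440), jump to mode 1
Mode 1: flow for 1.1637 to horizon, guard not reached → x = (-0.8534, 0.2758)

1 0.4283 0->1
final: 1 -0.8534 0.2758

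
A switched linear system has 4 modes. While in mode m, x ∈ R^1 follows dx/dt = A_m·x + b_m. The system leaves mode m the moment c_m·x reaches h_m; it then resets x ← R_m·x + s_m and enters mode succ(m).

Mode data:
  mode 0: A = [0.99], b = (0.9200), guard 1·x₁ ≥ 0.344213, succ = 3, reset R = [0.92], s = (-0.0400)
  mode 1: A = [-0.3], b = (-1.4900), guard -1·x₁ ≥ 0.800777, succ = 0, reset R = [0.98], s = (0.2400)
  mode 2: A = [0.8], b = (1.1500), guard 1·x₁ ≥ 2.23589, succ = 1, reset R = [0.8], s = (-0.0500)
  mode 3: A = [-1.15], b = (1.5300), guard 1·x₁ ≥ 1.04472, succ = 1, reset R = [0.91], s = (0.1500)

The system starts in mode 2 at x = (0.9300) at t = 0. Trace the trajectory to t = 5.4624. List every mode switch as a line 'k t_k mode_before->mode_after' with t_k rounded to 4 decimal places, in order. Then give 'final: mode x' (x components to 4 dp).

Mode 2: guard c·x = 2.2359 hit at Δt = 0.5491 (t = 0.5491), x⁻ = (2.2359) → reset → x⁺ = (1.7387), jump to mode 1
Mode 1: guard c·x = 0.8008 hit at Δt = 1.5866 (t = 2.1357), x⁻ = (-0.8008) → reset → x⁺ = (-0.5448), jump to mode 0
Mode 0: guard c·x = 0.3442 hit at Δt = 1.2096 (t = 3.3453), x⁻ = (0.3442) → reset → x⁺ = (0.2767), jump to mode 3
Mode 3: guard c·x = 1.0447 hit at Δt = 1.1349 (t = 4.4802), x⁻ = (1.0447) → reset → x⁺ = (1.1007), jump to mode 1
Mode 1: flow for 0.9822 to horizon, guard not reached → x = (-0.4478)

1 0.5491 2->1
2 2.1357 1->0
3 3.3453 0->3
4 4.4802 3->1
final: 1 -0.4478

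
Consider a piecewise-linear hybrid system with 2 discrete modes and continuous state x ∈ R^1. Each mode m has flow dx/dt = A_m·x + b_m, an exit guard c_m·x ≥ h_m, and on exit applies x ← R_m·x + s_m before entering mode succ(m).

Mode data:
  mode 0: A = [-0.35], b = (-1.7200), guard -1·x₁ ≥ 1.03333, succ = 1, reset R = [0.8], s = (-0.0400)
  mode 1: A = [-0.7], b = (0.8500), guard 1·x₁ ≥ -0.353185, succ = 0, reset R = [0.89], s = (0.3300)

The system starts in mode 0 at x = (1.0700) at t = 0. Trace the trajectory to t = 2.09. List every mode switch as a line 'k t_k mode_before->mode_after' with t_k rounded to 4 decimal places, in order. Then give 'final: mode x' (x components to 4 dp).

Mode 0: guard c·x = 1.0333 hit at Δt = 1.2373 (t = 1.2373), x⁻ = (-1.0333) → reset → x⁺ = (-0.8667), jump to mode 1
Mode 1: guard c·x = -0.3532 hit at Δt = 0.4048 (t = 1.6421), x⁻ = (-0.3532) → reset → x⁺ = (0.0157), jump to mode 0
Mode 0: flow for 0.4479 to horizon, guard not reached → x = (-0.6996)

1 1.2373 0->1
2 1.6421 1->0
final: 0 -0.6996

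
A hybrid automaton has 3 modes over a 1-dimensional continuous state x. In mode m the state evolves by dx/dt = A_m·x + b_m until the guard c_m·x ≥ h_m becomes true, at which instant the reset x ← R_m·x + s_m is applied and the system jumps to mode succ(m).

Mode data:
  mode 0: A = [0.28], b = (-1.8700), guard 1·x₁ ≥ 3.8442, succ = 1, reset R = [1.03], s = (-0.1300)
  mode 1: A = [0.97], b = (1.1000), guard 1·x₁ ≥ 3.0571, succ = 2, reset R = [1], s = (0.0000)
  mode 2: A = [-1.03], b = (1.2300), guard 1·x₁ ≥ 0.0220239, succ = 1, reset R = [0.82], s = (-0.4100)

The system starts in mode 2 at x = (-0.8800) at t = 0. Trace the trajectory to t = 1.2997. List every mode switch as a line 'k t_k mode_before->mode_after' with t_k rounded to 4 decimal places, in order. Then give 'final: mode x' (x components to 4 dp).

Mode 2: guard c·x = 0.0220 hit at Δt = 0.5541 (t = 0.5541), x⁻ = (0.0220) → reset → x⁺ = (-0.3919), jump to mode 1
Mode 1: flow for 0.7456 to horizon, guard not reached → x = (0.3955)

1 0.5541 2->1
final: 1 0.3955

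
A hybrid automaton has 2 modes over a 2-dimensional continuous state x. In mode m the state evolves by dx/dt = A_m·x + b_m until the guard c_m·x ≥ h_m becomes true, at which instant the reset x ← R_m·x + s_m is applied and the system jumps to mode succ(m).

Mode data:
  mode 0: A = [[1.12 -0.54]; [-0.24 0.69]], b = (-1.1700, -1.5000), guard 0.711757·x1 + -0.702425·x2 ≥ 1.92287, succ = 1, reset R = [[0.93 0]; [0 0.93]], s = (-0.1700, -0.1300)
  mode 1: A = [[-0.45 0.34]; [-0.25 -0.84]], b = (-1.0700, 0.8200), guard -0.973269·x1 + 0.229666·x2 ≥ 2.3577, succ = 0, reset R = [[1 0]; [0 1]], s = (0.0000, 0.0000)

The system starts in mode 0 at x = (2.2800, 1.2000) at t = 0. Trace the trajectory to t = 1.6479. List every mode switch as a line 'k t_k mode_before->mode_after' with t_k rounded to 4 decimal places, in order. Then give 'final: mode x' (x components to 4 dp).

1 0.5636 0->1
final: 1 0.7720 0.3850

Mode 0: guard c·x = 1.9229 hit at Δt = 0.5636 (t = 0.5636), x⁻ = (3.0109, 0.3135) → reset → x⁺ = (2.6302, 0.1615), jump to mode 1
Mode 1: flow for 1.0843 to horizon, guard not reached → x = (0.7720, 0.3850)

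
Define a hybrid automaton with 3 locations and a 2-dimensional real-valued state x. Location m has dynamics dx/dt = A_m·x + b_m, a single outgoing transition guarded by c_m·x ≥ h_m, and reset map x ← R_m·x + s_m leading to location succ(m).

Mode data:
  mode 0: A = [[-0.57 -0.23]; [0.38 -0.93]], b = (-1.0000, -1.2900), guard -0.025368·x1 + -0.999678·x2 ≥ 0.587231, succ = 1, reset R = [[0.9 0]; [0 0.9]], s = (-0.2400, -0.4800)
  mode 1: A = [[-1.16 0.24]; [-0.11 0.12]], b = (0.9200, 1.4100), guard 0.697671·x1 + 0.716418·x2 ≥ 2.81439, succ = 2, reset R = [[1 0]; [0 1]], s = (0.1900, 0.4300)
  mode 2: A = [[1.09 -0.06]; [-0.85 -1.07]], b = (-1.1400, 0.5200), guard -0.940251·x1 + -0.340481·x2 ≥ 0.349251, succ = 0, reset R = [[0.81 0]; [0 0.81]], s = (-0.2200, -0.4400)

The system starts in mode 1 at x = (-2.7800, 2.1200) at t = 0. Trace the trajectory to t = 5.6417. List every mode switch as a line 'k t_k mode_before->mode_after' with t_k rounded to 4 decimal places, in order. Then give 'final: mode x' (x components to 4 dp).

Mode 1: guard c·x = 2.8144 hit at Δt = 0.9385 (t = 0.9385), x⁻ = (0.0261, 3.9030) → reset → x⁺ = (0.2161, 4.3330), jump to mode 2
Mode 2: guard c·x = 0.3493 hit at Δt = 0.8109 (t = 1.7494), x⁻ = (-1.2169, 2.3348) → reset → x⁺ = (-1.2057, 1.4512), jump to mode 0
Mode 0: guard c·x = 0.5872 hit at Δt = 0.9495 (t = 2.6989), x⁻ = (-1.4729, -0.5500) → reset → x⁺ = (-1.5656, -0.9750), jump to mode 1
Mode 1: guard c·x = 2.8144 hit at Δt = 2.5874 (t = 5.2863), x⁻ = (1.0274, 2.9279) → reset → x⁺ = (1.2174, 3.3579), jump to mode 2
Mode 2: flow for 0.3554 to horizon, guard not reached → x = (1.2269, 2.1428)

1 0.9385 1->2
2 1.7494 2->0
3 2.6989 0->1
4 5.2863 1->2
final: 2 1.2269 2.1428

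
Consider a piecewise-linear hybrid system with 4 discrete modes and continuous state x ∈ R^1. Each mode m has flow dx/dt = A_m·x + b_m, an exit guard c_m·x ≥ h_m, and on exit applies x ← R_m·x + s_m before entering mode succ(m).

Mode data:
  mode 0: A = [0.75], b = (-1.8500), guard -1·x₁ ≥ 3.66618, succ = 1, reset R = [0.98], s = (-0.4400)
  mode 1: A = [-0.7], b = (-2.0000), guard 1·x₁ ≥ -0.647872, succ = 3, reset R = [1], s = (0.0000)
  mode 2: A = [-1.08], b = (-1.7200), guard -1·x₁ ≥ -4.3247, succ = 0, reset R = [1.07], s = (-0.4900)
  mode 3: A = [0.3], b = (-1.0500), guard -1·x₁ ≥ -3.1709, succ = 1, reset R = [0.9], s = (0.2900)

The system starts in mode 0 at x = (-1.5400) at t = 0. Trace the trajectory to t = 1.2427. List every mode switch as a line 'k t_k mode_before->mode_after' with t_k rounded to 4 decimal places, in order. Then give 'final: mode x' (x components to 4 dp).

1 0.5676 0->1
final: 1 -3.5901

Mode 0: guard c·x = 3.6662 hit at Δt = 0.5676 (t = 0.5676), x⁻ = (-3.6662) → reset → x⁺ = (-4.0329), jump to mode 1
Mode 1: flow for 0.6751 to horizon, guard not reached → x = (-3.5901)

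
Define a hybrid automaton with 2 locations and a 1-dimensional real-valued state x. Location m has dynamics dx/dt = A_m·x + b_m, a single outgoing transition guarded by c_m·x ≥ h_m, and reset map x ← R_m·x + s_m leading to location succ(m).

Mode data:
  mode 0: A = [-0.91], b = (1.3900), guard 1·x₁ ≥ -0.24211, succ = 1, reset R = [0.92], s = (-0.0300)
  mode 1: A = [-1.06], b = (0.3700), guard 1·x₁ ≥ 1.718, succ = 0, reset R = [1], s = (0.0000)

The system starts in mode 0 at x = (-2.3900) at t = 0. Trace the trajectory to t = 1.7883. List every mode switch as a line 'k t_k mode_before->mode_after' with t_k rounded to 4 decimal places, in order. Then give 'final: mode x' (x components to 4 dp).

1 0.8733 0->1
final: 1 0.1209

Mode 0: guard c·x = -0.2421 hit at Δt = 0.8733 (t = 0.8733), x⁻ = (-0.2421) → reset → x⁺ = (-0.2527), jump to mode 1
Mode 1: flow for 0.9150 to horizon, guard not reached → x = (0.1209)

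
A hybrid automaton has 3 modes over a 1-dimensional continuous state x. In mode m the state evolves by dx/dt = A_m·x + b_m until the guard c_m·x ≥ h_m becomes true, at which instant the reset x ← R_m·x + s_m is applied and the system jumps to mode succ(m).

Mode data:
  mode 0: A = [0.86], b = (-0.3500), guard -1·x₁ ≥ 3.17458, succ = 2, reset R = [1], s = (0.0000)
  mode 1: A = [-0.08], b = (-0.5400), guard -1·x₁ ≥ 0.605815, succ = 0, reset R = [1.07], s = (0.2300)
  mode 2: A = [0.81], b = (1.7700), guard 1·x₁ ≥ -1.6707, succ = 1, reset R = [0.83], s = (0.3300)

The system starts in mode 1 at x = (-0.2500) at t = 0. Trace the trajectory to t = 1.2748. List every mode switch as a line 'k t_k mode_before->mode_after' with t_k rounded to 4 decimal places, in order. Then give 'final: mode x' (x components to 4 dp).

Mode 1: guard c·x = 0.6058 hit at Δt = 0.7037 (t = 0.7037), x⁻ = (-0.6058) → reset → x⁺ = (-0.4182), jump to mode 0
Mode 0: flow for 0.5711 to horizon, guard not reached → x = (-0.9416)

1 0.7037 1->0
final: 0 -0.9416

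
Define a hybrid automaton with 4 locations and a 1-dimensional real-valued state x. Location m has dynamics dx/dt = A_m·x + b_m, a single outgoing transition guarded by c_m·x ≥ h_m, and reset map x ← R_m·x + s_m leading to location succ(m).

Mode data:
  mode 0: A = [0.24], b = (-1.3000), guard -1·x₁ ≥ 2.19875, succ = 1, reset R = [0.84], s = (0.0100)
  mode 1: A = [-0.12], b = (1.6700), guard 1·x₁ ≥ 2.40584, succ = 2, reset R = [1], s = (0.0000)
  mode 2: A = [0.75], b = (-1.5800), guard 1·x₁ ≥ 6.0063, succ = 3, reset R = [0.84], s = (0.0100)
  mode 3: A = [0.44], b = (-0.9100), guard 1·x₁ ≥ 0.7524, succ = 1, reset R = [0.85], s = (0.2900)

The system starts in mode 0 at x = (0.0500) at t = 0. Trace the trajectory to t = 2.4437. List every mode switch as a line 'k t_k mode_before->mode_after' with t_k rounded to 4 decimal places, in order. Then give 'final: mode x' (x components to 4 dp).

Mode 0: guard c·x = 2.1987 hit at Δt = 1.4582 (t = 1.4582), x⁻ = (-2.1987) → reset → x⁺ = (-1.8369), jump to mode 1
Mode 1: flow for 0.9855 to horizon, guard not reached → x = (-0.0799)

1 1.4582 0->1
final: 1 -0.0799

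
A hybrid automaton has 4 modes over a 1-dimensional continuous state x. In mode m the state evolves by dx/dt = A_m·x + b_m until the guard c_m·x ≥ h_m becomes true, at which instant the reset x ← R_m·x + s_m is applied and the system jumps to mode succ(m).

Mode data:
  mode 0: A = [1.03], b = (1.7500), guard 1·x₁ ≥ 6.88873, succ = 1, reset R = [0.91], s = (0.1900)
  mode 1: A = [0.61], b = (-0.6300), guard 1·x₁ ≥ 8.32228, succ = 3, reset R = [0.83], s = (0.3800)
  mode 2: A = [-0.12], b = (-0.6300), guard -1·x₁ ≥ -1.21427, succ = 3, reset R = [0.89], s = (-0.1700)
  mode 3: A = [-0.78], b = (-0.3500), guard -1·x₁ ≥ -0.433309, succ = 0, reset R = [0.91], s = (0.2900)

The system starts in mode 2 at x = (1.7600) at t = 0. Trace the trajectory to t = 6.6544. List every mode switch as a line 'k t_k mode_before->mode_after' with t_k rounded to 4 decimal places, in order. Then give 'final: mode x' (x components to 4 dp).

1 0.6754 2->3
2 1.2300 3->0
3 2.4745 0->1
4 2.9585 1->3
5 5.7424 3->0
final: 0 4.3984

Mode 2: guard c·x = -1.2143 hit at Δt = 0.6754 (t = 0.6754), x⁻ = (1.2143) → reset → x⁺ = (0.9107), jump to mode 3
Mode 3: guard c·x = -0.4333 hit at Δt = 0.5546 (t = 1.2300), x⁻ = (0.4333) → reset → x⁺ = (0.6843), jump to mode 0
Mode 0: guard c·x = 6.8887 hit at Δt = 1.2445 (t = 2.4745), x⁻ = (6.8887) → reset → x⁺ = (6.4587), jump to mode 1
Mode 1: guard c·x = 8.3223 hit at Δt = 0.4840 (t = 2.9585), x⁻ = (8.3223) → reset → x⁺ = (7.2875), jump to mode 3
Mode 3: guard c·x = -0.4333 hit at Δt = 2.7839 (t = 5.7424), x⁻ = (0.4333) → reset → x⁺ = (0.6843), jump to mode 0
Mode 0: flow for 0.9120 to horizon, guard not reached → x = (4.3984)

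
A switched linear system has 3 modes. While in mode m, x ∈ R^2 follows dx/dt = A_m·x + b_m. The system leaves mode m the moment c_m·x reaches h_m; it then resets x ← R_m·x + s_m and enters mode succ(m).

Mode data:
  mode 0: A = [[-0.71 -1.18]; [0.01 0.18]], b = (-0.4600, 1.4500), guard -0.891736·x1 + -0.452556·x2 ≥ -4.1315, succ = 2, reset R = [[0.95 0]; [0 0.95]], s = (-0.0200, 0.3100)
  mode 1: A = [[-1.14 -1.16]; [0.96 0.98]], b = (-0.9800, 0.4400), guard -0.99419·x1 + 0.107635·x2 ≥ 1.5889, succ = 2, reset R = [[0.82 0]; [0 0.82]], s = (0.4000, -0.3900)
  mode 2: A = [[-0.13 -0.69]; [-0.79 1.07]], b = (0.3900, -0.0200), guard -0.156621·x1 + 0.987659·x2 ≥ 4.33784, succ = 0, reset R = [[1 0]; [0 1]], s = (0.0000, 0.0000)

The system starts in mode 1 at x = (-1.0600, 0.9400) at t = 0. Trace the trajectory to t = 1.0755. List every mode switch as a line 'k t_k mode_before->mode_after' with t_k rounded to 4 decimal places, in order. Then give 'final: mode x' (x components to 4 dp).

1 0.6149 1->2
final: 2 -0.8391 1.1551

Mode 1: guard c·x = 1.5889 hit at Δt = 0.6149 (t = 0.6149), x⁻ = (-1.4833, 1.0615) → reset → x⁺ = (-0.8163, 0.4804), jump to mode 2
Mode 2: flow for 0.4606 to horizon, guard not reached → x = (-0.8391, 1.1551)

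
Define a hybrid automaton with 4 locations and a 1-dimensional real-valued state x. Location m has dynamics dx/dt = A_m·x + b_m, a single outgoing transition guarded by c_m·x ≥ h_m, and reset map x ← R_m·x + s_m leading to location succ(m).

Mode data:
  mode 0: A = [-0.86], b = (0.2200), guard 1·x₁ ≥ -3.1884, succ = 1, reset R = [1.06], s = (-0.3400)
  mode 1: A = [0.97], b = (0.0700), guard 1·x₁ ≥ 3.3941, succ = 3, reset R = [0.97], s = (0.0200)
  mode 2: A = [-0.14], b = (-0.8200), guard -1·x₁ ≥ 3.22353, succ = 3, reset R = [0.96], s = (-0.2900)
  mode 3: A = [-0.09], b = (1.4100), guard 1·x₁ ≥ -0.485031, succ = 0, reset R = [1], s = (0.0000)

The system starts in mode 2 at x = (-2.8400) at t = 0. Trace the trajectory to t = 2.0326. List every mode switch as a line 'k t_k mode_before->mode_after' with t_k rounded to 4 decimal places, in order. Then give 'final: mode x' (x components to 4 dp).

Mode 2: guard c·x = 3.2235 hit at Δt = 0.9711 (t = 0.9711), x⁻ = (-3.2235) → reset → x⁺ = (-3.3846), jump to mode 3
Mode 3: flow for 1.0615 to horizon, guard not reached → x = (-1.6488)

1 0.9711 2->3
final: 3 -1.6488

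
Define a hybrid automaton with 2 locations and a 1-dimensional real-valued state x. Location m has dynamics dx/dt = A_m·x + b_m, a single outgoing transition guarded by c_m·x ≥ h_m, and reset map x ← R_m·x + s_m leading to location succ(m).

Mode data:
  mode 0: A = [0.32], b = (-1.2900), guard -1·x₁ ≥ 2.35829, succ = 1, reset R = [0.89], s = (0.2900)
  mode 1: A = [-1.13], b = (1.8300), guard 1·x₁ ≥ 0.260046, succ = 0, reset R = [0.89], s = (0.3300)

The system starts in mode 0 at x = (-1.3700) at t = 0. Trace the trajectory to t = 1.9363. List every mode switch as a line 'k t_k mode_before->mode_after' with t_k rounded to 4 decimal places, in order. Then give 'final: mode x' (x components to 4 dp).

1 0.5251 0->1
2 1.3437 1->0
final: 0 -0.1631

Mode 0: guard c·x = 2.3583 hit at Δt = 0.5251 (t = 0.5251), x⁻ = (-2.3583) → reset → x⁺ = (-1.8089), jump to mode 1
Mode 1: guard c·x = 0.2600 hit at Δt = 0.8186 (t = 1.3437), x⁻ = (0.2600) → reset → x⁺ = (0.5614), jump to mode 0
Mode 0: flow for 0.5926 to horizon, guard not reached → x = (-0.1631)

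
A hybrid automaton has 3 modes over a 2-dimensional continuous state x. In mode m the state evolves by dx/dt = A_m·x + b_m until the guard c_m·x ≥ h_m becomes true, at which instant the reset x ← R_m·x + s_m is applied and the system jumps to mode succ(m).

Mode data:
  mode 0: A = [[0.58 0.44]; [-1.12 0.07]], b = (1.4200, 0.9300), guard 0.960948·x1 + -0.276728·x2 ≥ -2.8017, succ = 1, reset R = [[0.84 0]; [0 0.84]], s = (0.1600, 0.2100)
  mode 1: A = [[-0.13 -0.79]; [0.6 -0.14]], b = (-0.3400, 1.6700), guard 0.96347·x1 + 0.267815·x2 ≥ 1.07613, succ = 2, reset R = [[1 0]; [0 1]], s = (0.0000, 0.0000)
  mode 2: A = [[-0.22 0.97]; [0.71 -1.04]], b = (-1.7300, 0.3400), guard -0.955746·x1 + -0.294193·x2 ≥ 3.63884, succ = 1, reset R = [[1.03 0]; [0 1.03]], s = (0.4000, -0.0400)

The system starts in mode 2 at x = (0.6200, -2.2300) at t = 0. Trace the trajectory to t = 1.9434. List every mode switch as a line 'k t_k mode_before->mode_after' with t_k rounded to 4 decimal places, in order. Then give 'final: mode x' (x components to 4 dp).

1 1.5015 2->1
final: 1 -2.6067 -1.3355

Mode 2: guard c·x = 3.6388 hit at Δt = 1.5015 (t = 1.5015), x⁻ = (-3.3999, -1.3235) → reset → x⁺ = (-3.1019, -1.4032), jump to mode 1
Mode 1: flow for 0.4419 to horizon, guard not reached → x = (-2.6067, -1.3355)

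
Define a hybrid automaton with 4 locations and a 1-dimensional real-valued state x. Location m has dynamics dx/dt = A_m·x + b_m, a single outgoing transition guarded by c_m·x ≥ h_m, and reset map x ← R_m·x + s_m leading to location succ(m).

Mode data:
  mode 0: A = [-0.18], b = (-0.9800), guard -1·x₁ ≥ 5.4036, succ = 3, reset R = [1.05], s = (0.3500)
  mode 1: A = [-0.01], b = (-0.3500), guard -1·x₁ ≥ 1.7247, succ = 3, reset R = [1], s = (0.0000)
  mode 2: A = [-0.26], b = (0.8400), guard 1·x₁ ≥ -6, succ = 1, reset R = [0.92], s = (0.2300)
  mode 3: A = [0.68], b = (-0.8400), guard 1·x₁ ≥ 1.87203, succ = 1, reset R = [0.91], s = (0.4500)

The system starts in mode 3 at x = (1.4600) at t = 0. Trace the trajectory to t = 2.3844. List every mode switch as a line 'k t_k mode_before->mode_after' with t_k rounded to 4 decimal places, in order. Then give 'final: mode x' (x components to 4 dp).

1 1.5317 3->1
final: 1 1.8381

Mode 3: guard c·x = 1.8720 hit at Δt = 1.5317 (t = 1.5317), x⁻ = (1.8720) → reset → x⁺ = (2.1535), jump to mode 1
Mode 1: flow for 0.8527 to horizon, guard not reached → x = (1.8381)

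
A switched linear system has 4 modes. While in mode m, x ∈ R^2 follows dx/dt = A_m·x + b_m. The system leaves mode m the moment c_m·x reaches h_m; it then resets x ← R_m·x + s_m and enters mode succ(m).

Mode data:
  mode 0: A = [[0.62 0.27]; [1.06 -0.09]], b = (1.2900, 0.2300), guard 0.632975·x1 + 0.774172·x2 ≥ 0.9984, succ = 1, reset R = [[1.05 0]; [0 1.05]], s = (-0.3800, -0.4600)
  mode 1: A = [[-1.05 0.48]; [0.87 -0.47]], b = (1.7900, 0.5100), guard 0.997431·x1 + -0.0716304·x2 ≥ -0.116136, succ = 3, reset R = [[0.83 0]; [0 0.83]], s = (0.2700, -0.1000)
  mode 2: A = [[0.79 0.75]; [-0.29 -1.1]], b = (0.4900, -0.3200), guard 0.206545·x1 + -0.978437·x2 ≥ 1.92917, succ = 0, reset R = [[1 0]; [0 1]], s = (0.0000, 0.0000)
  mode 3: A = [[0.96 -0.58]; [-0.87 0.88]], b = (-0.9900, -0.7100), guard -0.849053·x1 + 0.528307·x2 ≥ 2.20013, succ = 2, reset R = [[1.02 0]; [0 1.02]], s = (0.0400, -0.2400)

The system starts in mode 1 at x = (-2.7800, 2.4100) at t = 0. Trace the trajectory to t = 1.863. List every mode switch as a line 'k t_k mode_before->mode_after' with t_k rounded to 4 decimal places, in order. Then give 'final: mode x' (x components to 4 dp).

Mode 1: guard c·x = -0.1161 hit at Δt = 0.7104 (t = 0.7104), x⁻ = (-0.0128, 1.4427) → reset → x⁺ = (0.2594, 1.0975), jump to mode 3
Mode 3: guard c·x = 2.2001 hit at Δt = 0.7923 (t = 1.5027), x⁻ = (-1.4882, 1.7727) → reset → x⁺ = (-1.4780, 1.5682), jump to mode 2
Mode 2: flow for 0.3603 to horizon, guard not reached → x = (-1.3475, 1.0807)

1 0.7104 1->3
2 1.5027 3->2
final: 2 -1.3475 1.0807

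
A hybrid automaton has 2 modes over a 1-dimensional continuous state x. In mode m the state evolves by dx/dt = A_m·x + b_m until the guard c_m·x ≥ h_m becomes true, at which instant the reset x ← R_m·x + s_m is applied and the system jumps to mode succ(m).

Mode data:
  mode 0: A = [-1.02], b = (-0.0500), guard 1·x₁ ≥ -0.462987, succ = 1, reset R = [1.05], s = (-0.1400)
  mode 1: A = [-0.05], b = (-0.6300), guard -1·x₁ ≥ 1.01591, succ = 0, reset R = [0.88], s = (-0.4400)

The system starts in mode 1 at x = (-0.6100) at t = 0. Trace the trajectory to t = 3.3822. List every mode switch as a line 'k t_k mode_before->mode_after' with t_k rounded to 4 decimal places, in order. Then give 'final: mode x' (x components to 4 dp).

Mode 1: guard c·x = 1.0159 hit at Δt = 0.6888 (t = 0.6888), x⁻ = (-1.0159) → reset → x⁺ = (-1.3340), jump to mode 0
Mode 0: guard c·x = -0.4630 hit at Δt = 1.1105 (t = 1.7993), x⁻ = (-0.4630) → reset → x⁺ = (-0.6261), jump to mode 1
Mode 1: guard c·x = 1.0159 hit at Δt = 0.6619 (t = 2.4612), x⁻ = (-1.0159) → reset → x⁺ = (-1.3340), jump to mode 0
Mode 0: flow for 0.9210 to horizon, guard not reached → x = (-0.5513)

1 0.6888 1->0
2 1.7993 0->1
3 2.4612 1->0
final: 0 -0.5513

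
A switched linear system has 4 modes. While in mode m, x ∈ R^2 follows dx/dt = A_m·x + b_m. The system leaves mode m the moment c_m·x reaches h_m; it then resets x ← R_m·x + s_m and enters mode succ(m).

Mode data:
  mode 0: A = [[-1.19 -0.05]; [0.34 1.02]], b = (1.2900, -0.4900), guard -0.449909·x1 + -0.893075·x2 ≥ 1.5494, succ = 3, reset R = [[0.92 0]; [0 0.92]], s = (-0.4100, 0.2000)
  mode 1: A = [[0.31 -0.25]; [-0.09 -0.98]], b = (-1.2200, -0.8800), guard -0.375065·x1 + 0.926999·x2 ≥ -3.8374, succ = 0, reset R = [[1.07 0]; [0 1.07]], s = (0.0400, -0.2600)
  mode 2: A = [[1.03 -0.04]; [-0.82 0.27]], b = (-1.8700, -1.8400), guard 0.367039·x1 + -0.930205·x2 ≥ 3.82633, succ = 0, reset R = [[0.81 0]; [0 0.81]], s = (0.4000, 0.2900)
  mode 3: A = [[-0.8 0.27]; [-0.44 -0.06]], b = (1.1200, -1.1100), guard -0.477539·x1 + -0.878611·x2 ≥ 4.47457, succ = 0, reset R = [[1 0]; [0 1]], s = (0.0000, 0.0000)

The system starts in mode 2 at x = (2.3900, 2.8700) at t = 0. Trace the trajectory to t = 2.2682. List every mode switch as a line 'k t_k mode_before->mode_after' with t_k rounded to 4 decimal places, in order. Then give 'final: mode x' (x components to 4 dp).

Mode 2: guard c·x = 3.8263 hit at Δt = 1.3099 (t = 1.3099), x⁻ = (3.9166, -2.5680) → reset → x⁺ = (3.5725, -1.7901), jump to mode 0
Mode 0: guard c·x = 1.5494 hit at Δt = 0.6130 (t = 1.9229), x⁻ = (2.3348, -2.9111) → reset → x⁺ = (1.7380, -2.4782), jump to mode 3
Mode 3: flow for 0.3453 to horizon, guard not reached → x = (1.4300, -3.0444)

1 1.3099 2->0
2 1.9229 0->3
final: 3 1.4300 -3.0444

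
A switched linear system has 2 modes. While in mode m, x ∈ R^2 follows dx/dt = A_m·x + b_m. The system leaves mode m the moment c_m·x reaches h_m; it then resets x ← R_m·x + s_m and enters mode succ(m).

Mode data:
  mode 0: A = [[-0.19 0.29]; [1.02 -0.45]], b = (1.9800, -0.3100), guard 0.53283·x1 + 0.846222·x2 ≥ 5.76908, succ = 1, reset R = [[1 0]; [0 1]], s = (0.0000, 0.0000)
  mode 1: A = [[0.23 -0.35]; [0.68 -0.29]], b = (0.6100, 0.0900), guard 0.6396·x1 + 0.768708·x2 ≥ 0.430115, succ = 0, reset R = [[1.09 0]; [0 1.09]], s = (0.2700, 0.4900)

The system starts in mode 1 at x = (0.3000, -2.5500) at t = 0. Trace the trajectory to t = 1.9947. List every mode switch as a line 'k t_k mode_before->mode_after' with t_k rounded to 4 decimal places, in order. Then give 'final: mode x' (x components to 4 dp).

1 1.0738 1->0
final: 0 3.8007 1.7231

Mode 1: guard c·x = 0.4301 hit at Δt = 1.0738 (t = 1.0738), x⁻ = (1.9332, -1.0490) → reset → x⁺ = (2.3772, -0.6534), jump to mode 0
Mode 0: flow for 0.9209 to horizon, guard not reached → x = (3.8007, 1.7231)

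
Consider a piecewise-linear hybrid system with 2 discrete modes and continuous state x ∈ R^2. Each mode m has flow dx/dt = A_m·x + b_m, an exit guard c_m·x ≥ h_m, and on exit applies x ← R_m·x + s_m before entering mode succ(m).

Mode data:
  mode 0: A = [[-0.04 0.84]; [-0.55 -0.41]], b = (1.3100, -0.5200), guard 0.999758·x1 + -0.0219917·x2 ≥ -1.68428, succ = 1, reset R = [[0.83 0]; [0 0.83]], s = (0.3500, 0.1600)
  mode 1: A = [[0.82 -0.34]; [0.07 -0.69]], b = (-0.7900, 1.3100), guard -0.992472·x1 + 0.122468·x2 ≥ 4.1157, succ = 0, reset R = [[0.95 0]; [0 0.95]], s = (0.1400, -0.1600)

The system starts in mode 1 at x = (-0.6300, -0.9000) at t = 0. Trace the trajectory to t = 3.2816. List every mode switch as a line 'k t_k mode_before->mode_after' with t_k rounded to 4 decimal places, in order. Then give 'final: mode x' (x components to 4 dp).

1 1.4207 1->0
2 2.3642 0->1
final: 1 -3.8261 1.3386

Mode 1: guard c·x = 4.1157 hit at Δt = 1.4207 (t = 1.4207), x⁻ = (-4.0597, 0.7071) → reset → x⁺ = (-3.7167, 0.5117), jump to mode 0
Mode 0: guard c·x = -1.6843 hit at Δt = 0.9435 (t = 2.3642), x⁻ = (-1.6609, 1.0823) → reset → x⁺ = (-1.0285, 1.0583), jump to mode 1
Mode 1: flow for 0.9174 to horizon, guard not reached → x = (-3.8261, 1.3386)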